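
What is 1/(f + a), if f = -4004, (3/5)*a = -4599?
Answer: -1/11669 ≈ -8.5697e-5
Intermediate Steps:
a = -7665 (a = (5/3)*(-4599) = -7665)
1/(f + a) = 1/(-4004 - 7665) = 1/(-11669) = -1/11669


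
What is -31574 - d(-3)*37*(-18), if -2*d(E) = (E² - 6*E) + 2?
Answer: -41231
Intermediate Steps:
d(E) = -1 + 3*E - E²/2 (d(E) = -((E² - 6*E) + 2)/2 = -(2 + E² - 6*E)/2 = -1 + 3*E - E²/2)
-31574 - d(-3)*37*(-18) = -31574 - (-1 + 3*(-3) - ½*(-3)²)*37*(-18) = -31574 - (-1 - 9 - ½*9)*37*(-18) = -31574 - (-1 - 9 - 9/2)*37*(-18) = -31574 - (-29/2*37)*(-18) = -31574 - (-1073)*(-18)/2 = -31574 - 1*9657 = -31574 - 9657 = -41231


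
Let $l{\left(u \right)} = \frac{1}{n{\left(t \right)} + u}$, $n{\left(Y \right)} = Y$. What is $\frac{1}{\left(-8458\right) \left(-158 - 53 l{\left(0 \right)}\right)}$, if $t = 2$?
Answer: $\frac{1}{1560501} \approx 6.4082 \cdot 10^{-7}$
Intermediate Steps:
$l{\left(u \right)} = \frac{1}{2 + u}$
$\frac{1}{\left(-8458\right) \left(-158 - 53 l{\left(0 \right)}\right)} = \frac{1}{\left(-8458\right) \left(-158 - \frac{53}{2 + 0}\right)} = - \frac{1}{8458 \left(-158 - \frac{53}{2}\right)} = - \frac{1}{8458 \left(- \frac{369}{2}\right)} = \left(- \frac{1}{8458}\right) \left(- \frac{2}{369}\right) = \frac{1}{1560501}$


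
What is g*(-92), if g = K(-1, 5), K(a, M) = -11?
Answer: 1012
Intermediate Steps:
g = -11
g*(-92) = -11*(-92) = 1012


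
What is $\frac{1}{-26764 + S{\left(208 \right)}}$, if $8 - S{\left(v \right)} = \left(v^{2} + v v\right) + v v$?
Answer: $- \frac{1}{156548} \approx -6.3878 \cdot 10^{-6}$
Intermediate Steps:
$S{\left(v \right)} = 8 - 3 v^{2}$ ($S{\left(v \right)} = 8 - \left(\left(v^{2} + v v\right) + v v\right) = 8 - \left(\left(v^{2} + v^{2}\right) + v^{2}\right) = 8 - \left(2 v^{2} + v^{2}\right) = 8 - 3 v^{2}$)
$\frac{1}{-26764 + S{\left(208 \right)}} = \frac{1}{-26764 + \left(8 - 3 \cdot 208^{2}\right)} = \frac{1}{-26764 + \left(8 - 129792\right)} = \frac{1}{-26764 - 129784} = \frac{1}{-156548} = - \frac{1}{156548}$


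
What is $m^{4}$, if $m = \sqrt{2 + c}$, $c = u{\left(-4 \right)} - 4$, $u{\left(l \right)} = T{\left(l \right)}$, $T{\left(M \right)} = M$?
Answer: $36$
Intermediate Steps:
$u{\left(l \right)} = l$
$c = -8$ ($c = -4 - 4 = -8$)
$m = i \sqrt{6}$ ($m = \sqrt{2 - 8} = \sqrt{-6} = i \sqrt{6} \approx 2.4495 i$)
$m^{4} = \left(i \sqrt{6}\right)^{4} = 36$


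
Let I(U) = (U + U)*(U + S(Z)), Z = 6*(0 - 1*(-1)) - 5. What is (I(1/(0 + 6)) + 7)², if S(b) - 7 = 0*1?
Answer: 28561/324 ≈ 88.151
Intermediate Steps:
Z = 1 (Z = 6*(0 + 1) - 5 = 6*1 - 5 = 6 - 5 = 1)
S(b) = 7 (S(b) = 7 + 0*1 = 7 + 0 = 7)
I(U) = 2*U*(7 + U) (I(U) = (U + U)*(U + 7) = (2*U)*(7 + U) = 2*U*(7 + U))
(I(1/(0 + 6)) + 7)² = (2*(7 + 1/(0 + 6))/(0 + 6) + 7)² = (2*(7 + 1/6)/6 + 7)² = (2*(⅙)*(7 + ⅙) + 7)² = (2*(⅙)*(43/6) + 7)² = (43/18 + 7)² = (169/18)² = 28561/324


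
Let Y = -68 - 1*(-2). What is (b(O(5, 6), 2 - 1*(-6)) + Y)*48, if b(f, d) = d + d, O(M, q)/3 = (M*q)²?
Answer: -2400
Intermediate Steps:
Y = -66 (Y = -68 + 2 = -66)
O(M, q) = 3*M²*q² (O(M, q) = 3*(M*q)² = 3*(M²*q²) = 3*M²*q²)
b(f, d) = 2*d
(b(O(5, 6), 2 - 1*(-6)) + Y)*48 = (2*(2 - 1*(-6)) - 66)*48 = (2*(2 + 6) - 66)*48 = (2*8 - 66)*48 = (16 - 66)*48 = -50*48 = -2400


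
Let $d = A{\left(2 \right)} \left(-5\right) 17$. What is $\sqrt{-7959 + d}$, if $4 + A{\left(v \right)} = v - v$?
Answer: $i \sqrt{7619} \approx 87.287 i$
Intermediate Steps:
$A{\left(v \right)} = -4$ ($A{\left(v \right)} = -4 + \left(v - v\right) = -4 + 0 = -4$)
$d = 340$ ($d = \left(-4\right) \left(-5\right) 17 = 20 \cdot 17 = 340$)
$\sqrt{-7959 + d} = \sqrt{-7959 + 340} = \sqrt{-7619} = i \sqrt{7619}$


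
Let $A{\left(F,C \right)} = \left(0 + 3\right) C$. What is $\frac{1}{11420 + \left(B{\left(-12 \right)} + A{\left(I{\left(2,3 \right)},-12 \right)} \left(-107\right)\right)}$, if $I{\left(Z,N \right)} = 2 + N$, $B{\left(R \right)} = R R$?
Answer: $\frac{1}{15416} \approx 6.4868 \cdot 10^{-5}$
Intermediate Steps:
$B{\left(R \right)} = R^{2}$
$A{\left(F,C \right)} = 3 C$
$\frac{1}{11420 + \left(B{\left(-12 \right)} + A{\left(I{\left(2,3 \right)},-12 \right)} \left(-107\right)\right)} = \frac{1}{11420 + \left(\left(-12\right)^{2} + 3 \left(-12\right) \left(-107\right)\right)} = \frac{1}{11420 + \left(144 - -3852\right)} = \frac{1}{11420 + \left(144 + 3852\right)} = \frac{1}{11420 + 3996} = \frac{1}{15416}$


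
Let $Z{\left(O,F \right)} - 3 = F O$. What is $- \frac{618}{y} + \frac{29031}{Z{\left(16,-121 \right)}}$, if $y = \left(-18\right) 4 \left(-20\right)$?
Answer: $- \frac{7166539}{463920} \approx -15.448$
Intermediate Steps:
$Z{\left(O,F \right)} = 3 + F O$
$y = 1440$ ($y = \left(-72\right) \left(-20\right) = 1440$)
$- \frac{618}{y} + \frac{29031}{Z{\left(16,-121 \right)}} = - \frac{618}{1440} + \frac{29031}{3 - 1936} = \left(-618\right) \frac{1}{1440} + \frac{29031}{3 - 1936} = - \frac{103}{240} + \frac{29031}{-1933} = - \frac{103}{240} + 29031 \left(- \frac{1}{1933}\right) = - \frac{103}{240} - \frac{29031}{1933} = - \frac{7166539}{463920}$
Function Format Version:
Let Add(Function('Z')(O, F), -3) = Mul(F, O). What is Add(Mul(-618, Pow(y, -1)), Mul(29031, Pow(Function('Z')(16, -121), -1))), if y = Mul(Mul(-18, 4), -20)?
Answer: Rational(-7166539, 463920) ≈ -15.448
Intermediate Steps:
Function('Z')(O, F) = Add(3, Mul(F, O))
y = 1440 (y = Mul(-72, -20) = 1440)
Add(Mul(-618, Pow(y, -1)), Mul(29031, Pow(Function('Z')(16, -121), -1))) = Add(Mul(-618, Pow(1440, -1)), Mul(29031, Pow(Add(3, Mul(-121, 16)), -1))) = Add(Mul(-618, Rational(1, 1440)), Mul(29031, Pow(Add(3, -1936), -1))) = Add(Rational(-103, 240), Mul(29031, Pow(-1933, -1))) = Add(Rational(-103, 240), Mul(29031, Rational(-1, 1933))) = Add(Rational(-103, 240), Rational(-29031, 1933)) = Rational(-7166539, 463920)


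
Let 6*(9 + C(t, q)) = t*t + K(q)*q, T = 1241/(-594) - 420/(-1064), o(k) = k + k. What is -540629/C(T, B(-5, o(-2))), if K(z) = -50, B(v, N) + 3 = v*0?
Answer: -51646475968263/1574201474 ≈ -32808.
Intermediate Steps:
o(k) = 2*k
B(v, N) = -3 (B(v, N) = -3 + v*0 = -3 + 0 = -3)
T = -9562/5643 (T = 1241*(-1/594) - 420*(-1/1064) = -1241/594 + 15/38 = -9562/5643 ≈ -1.6945)
C(t, q) = -9 - 25*q/3 + t²/6 (C(t, q) = -9 + (t*t - 50*q)/6 = -9 + (t² - 50*q)/6 = -9 + (-25*q/3 + t²/6) = -9 - 25*q/3 + t²/6)
-540629/C(T, B(-5, o(-2))) = -540629/(-9 - 25/3*(-3) + (-9562/5643)²/6) = -540629/(-9 + 25 + (⅙)*(91431844/31843449)) = -540629/(-9 + 25 + 45715922/95530347) = -540629/1574201474/95530347 = -540629*95530347/1574201474 = -51646475968263/1574201474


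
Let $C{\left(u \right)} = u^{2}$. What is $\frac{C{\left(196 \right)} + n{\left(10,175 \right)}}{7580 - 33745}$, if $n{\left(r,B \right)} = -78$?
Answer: $- \frac{38338}{26165} \approx -1.4652$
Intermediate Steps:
$\frac{C{\left(196 \right)} + n{\left(10,175 \right)}}{7580 - 33745} = \frac{196^{2} - 78}{7580 - 33745} = \frac{38416 - 78}{-26165} = 38338 \left(- \frac{1}{26165}\right) = - \frac{38338}{26165}$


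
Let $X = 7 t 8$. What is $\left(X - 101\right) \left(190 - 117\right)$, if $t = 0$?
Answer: $-7373$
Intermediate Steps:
$X = 0$ ($X = 7 \cdot 0 \cdot 8 = 0 \cdot 8 = 0$)
$\left(X - 101\right) \left(190 - 117\right) = \left(0 - 101\right) \left(190 - 117\right) = \left(-101\right) 73 = -7373$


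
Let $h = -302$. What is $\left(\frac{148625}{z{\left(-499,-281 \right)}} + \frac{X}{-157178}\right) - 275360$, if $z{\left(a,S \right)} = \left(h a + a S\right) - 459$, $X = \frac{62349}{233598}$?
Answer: $- \frac{69918962709491600311}{253918843104556} \approx -2.7536 \cdot 10^{5}$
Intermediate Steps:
$X = \frac{20783}{77866}$ ($X = 62349 \cdot \frac{1}{233598} = \frac{20783}{77866} \approx 0.26691$)
$z{\left(a,S \right)} = -459 - 302 a + S a$ ($z{\left(a,S \right)} = \left(- 302 a + a S\right) - 459 = \left(- 302 a + S a\right) - 459 = -459 - 302 a + S a$)
$\left(\frac{148625}{z{\left(-499,-281 \right)}} + \frac{X}{-157178}\right) - 275360 = \left(\frac{148625}{-459 - -150698 - -140219} + \frac{20783}{77866 \left(-157178\right)}\right) - 275360 = \left(\frac{148625}{-459 + 150698 + 140219} + \frac{20783}{77866} \left(- \frac{1}{157178}\right)\right) - 275360 = \left(\frac{148625}{290458} - \frac{2969}{1748403164}\right) - 275360 = \frac{129927778939849}{253918843104556} - 275360 = - \frac{69918962709491600311}{253918843104556}$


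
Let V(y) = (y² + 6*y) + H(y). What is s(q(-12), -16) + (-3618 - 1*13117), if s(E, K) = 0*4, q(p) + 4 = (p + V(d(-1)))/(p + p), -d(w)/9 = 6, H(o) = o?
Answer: -16735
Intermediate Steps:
d(w) = -54 (d(w) = -9*6 = -54)
V(y) = y² + 7*y (V(y) = (y² + 6*y) + y = y² + 7*y)
q(p) = -4 + (2538 + p)/(2*p) (q(p) = -4 + (p - 54*(7 - 54))/(p + p) = -4 + (p - 54*(-47))/((2*p)) = -4 + (p + 2538)*(1/(2*p)) = -4 + (2538 + p)*(1/(2*p)) = -4 + (2538 + p)/(2*p))
s(E, K) = 0
s(q(-12), -16) + (-3618 - 1*13117) = 0 + (-3618 - 1*13117) = 0 + (-3618 - 13117) = 0 - 16735 = -16735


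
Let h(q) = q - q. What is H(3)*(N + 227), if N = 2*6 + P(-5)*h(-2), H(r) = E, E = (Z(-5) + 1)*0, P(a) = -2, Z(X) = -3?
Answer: 0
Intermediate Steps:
h(q) = 0
E = 0 (E = (-3 + 1)*0 = -2*0 = 0)
H(r) = 0
N = 12 (N = 2*6 - 2*0 = 12 + 0 = 12)
H(3)*(N + 227) = 0*(12 + 227) = 0*239 = 0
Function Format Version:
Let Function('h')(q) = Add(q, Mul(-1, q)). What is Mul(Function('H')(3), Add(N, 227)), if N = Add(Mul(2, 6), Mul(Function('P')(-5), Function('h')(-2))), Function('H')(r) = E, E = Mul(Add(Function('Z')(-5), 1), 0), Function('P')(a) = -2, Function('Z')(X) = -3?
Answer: 0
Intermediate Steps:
Function('h')(q) = 0
E = 0 (E = Mul(Add(-3, 1), 0) = Mul(-2, 0) = 0)
Function('H')(r) = 0
N = 12 (N = Add(Mul(2, 6), Mul(-2, 0)) = Add(12, 0) = 12)
Mul(Function('H')(3), Add(N, 227)) = Mul(0, Add(12, 227)) = Mul(0, 239) = 0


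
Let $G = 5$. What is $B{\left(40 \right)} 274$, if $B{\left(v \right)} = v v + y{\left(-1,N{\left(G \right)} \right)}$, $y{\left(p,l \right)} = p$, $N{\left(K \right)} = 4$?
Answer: $438126$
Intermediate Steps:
$B{\left(v \right)} = -1 + v^{2}$ ($B{\left(v \right)} = v v - 1 = v^{2} - 1 = -1 + v^{2}$)
$B{\left(40 \right)} 274 = \left(-1 + 40^{2}\right) 274 = \left(-1 + 1600\right) 274 = 1599 \cdot 274 = 438126$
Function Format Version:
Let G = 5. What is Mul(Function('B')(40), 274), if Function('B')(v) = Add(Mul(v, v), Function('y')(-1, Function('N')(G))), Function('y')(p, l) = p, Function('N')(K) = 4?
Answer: 438126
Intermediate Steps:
Function('B')(v) = Add(-1, Pow(v, 2)) (Function('B')(v) = Add(Mul(v, v), -1) = Add(Pow(v, 2), -1) = Add(-1, Pow(v, 2)))
Mul(Function('B')(40), 274) = Mul(Add(-1, Pow(40, 2)), 274) = Mul(Add(-1, 1600), 274) = Mul(1599, 274) = 438126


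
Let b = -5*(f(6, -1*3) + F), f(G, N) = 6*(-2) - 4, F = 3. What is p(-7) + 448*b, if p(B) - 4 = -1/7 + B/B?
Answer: 203874/7 ≈ 29125.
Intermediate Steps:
f(G, N) = -16 (f(G, N) = -12 - 4 = -16)
b = 65 (b = -5*(-16 + 3) = -5*(-13) = 65)
p(B) = 34/7 (p(B) = 4 + (-1/7 + B/B) = 4 + (-1*⅐ + 1) = 4 + (-⅐ + 1) = 4 + 6/7 = 34/7)
p(-7) + 448*b = 34/7 + 448*65 = 34/7 + 29120 = 203874/7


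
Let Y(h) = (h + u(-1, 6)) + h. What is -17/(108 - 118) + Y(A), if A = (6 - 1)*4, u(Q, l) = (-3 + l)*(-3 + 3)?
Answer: 417/10 ≈ 41.700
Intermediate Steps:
u(Q, l) = 0 (u(Q, l) = (-3 + l)*0 = 0)
A = 20 (A = 5*4 = 20)
Y(h) = 2*h (Y(h) = (h + 0) + h = h + h = 2*h)
-17/(108 - 118) + Y(A) = -17/(108 - 118) + 2*20 = -17/(-10) + 40 = -⅒*(-17) + 40 = 17/10 + 40 = 417/10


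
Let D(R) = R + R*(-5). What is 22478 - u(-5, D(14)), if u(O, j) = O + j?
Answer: 22539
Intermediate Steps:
D(R) = -4*R (D(R) = R - 5*R = -4*R)
22478 - u(-5, D(14)) = 22478 - (-5 - 4*14) = 22478 - (-5 - 56) = 22478 - 1*(-61) = 22478 + 61 = 22539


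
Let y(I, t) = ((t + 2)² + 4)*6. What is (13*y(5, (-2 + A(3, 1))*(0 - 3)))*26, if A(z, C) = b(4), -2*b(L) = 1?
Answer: 191139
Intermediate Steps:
b(L) = -½ (b(L) = -½*1 = -½)
A(z, C) = -½
y(I, t) = 24 + 6*(2 + t)² (y(I, t) = ((2 + t)² + 4)*6 = (4 + (2 + t)²)*6 = 24 + 6*(2 + t)²)
(13*y(5, (-2 + A(3, 1))*(0 - 3)))*26 = (13*(24 + 6*(2 + (-2 - ½)*(0 - 3))²))*26 = (13*(24 + 6*(2 - 5/2*(-3))²))*26 = (13*(24 + 6*(2 + 15/2)²))*26 = (13*(24 + 6*(19/2)²))*26 = (13*(24 + 6*(361/4)))*26 = (13*(24 + 1083/2))*26 = (13*(1131/2))*26 = (14703/2)*26 = 191139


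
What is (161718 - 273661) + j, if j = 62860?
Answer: -49083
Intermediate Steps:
(161718 - 273661) + j = (161718 - 273661) + 62860 = -111943 + 62860 = -49083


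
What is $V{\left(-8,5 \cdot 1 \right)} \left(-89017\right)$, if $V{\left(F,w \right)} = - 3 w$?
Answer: $1335255$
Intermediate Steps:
$V{\left(-8,5 \cdot 1 \right)} \left(-89017\right) = - 3 \cdot 5 \cdot 1 \left(-89017\right) = \left(-3\right) 5 \left(-89017\right) = \left(-15\right) \left(-89017\right) = 1335255$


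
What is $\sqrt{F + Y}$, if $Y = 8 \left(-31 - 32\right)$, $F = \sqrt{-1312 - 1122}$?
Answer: $\sqrt{-504 + i \sqrt{2434}} \approx 1.0975 + 22.477 i$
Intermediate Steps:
$F = i \sqrt{2434}$ ($F = \sqrt{-2434} = i \sqrt{2434} \approx 49.336 i$)
$Y = -504$ ($Y = 8 \left(-63\right) = -504$)
$\sqrt{F + Y} = \sqrt{i \sqrt{2434} - 504} = \sqrt{-504 + i \sqrt{2434}}$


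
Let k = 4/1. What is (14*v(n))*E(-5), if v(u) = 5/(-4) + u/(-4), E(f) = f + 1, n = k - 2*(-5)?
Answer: 266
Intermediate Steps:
k = 4 (k = 4*1 = 4)
n = 14 (n = 4 - 2*(-5) = 4 + 10 = 14)
E(f) = 1 + f
v(u) = -5/4 - u/4 (v(u) = 5*(-1/4) + u*(-1/4) = -5/4 - u/4)
(14*v(n))*E(-5) = (14*(-5/4 - 1/4*14))*(1 - 5) = (14*(-5/4 - 7/2))*(-4) = (14*(-19/4))*(-4) = -133/2*(-4) = 266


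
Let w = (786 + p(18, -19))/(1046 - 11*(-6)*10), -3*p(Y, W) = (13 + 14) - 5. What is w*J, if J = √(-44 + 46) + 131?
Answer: 153008/2559 + 1168*√2/2559 ≈ 60.438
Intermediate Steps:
p(Y, W) = -22/3 (p(Y, W) = -((13 + 14) - 5)/3 = -(27 - 5)/3 = -⅓*22 = -22/3)
w = 1168/2559 (w = (786 - 22/3)/(1046 - 11*(-6)*10) = 2336/(3*(1046 + 66*10)) = 2336/(3*(1046 + 660)) = (2336/3)/1706 = (2336/3)*(1/1706) = 1168/2559 ≈ 0.45643)
J = 131 + √2 (J = √2 + 131 = 131 + √2 ≈ 132.41)
w*J = 1168*(131 + √2)/2559 = 153008/2559 + 1168*√2/2559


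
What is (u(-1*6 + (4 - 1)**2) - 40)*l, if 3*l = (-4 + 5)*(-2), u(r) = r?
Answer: 74/3 ≈ 24.667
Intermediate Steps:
l = -2/3 (l = ((-4 + 5)*(-2))/3 = (1*(-2))/3 = (1/3)*(-2) = -2/3 ≈ -0.66667)
(u(-1*6 + (4 - 1)**2) - 40)*l = ((-1*6 + (4 - 1)**2) - 40)*(-2/3) = ((-6 + 3**2) - 40)*(-2/3) = ((-6 + 9) - 40)*(-2/3) = (3 - 40)*(-2/3) = -37*(-2/3) = 74/3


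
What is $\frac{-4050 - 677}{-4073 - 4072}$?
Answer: $\frac{4727}{8145} \approx 0.58036$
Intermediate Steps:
$\frac{-4050 - 677}{-4073 - 4072} = - \frac{4727}{-8145} = \left(-4727\right) \left(- \frac{1}{8145}\right) = \frac{4727}{8145}$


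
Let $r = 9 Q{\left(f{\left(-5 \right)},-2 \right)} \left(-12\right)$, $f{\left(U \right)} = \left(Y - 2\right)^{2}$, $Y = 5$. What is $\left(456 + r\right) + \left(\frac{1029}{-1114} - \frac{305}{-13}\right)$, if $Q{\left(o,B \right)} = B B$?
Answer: $\frac{673961}{14482} \approx 46.538$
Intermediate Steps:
$f{\left(U \right)} = 9$ ($f{\left(U \right)} = \left(5 - 2\right)^{2} = 3^{2} = 9$)
$Q{\left(o,B \right)} = B^{2}$
$r = -432$ ($r = 9 \left(-2\right)^{2} \left(-12\right) = 9 \cdot 4 \left(-12\right) = 36 \left(-12\right) = -432$)
$\left(456 + r\right) + \left(\frac{1029}{-1114} - \frac{305}{-13}\right) = \left(456 - 432\right) + \left(\frac{1029}{-1114} - \frac{305}{-13}\right) = 24 + \left(1029 \left(- \frac{1}{1114}\right) - - \frac{305}{13}\right) = 24 + \left(- \frac{1029}{1114} + \frac{305}{13}\right) = 24 + \frac{326393}{14482} = \frac{673961}{14482}$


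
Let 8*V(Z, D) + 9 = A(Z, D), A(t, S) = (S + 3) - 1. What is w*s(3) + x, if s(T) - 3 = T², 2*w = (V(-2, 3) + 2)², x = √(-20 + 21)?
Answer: 29/2 ≈ 14.500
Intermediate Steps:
A(t, S) = 2 + S (A(t, S) = (3 + S) - 1 = 2 + S)
V(Z, D) = -7/8 + D/8 (V(Z, D) = -9/8 + (2 + D)/8 = -9/8 + (¼ + D/8) = -7/8 + D/8)
x = 1 (x = √1 = 1)
w = 9/8 (w = ((-7/8 + (⅛)*3) + 2)²/2 = ((-7/8 + 3/8) + 2)²/2 = (-½ + 2)²/2 = (3/2)²/2 = (½)*(9/4) = 9/8 ≈ 1.1250)
s(T) = 3 + T²
w*s(3) + x = 9*(3 + 3²)/8 + 1 = 9*(3 + 9)/8 + 1 = (9/8)*12 + 1 = 27/2 + 1 = 29/2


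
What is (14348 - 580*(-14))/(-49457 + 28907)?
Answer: -82/75 ≈ -1.0933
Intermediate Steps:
(14348 - 580*(-14))/(-49457 + 28907) = (14348 + 8120)/(-20550) = 22468*(-1/20550) = -82/75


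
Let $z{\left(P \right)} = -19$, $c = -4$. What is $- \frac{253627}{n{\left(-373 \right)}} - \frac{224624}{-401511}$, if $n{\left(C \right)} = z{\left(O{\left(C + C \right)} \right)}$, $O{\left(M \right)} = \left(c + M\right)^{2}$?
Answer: $\frac{101838298253}{7628709} \approx 13349.0$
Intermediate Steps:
$O{\left(M \right)} = \left(-4 + M\right)^{2}$
$n{\left(C \right)} = -19$
$- \frac{253627}{n{\left(-373 \right)}} - \frac{224624}{-401511} = - \frac{253627}{-19} - \frac{224624}{-401511} = \left(-253627\right) \left(- \frac{1}{19}\right) - - \frac{224624}{401511} = \frac{253627}{19} + \frac{224624}{401511} = \frac{101838298253}{7628709}$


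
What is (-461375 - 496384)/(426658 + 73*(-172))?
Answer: -319253/138034 ≈ -2.3129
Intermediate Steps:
(-461375 - 496384)/(426658 + 73*(-172)) = -957759/(426658 - 12556) = -957759/414102 = -957759*1/414102 = -319253/138034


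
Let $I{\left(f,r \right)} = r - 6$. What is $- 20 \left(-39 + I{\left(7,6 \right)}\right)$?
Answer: $780$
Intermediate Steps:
$I{\left(f,r \right)} = -6 + r$
$- 20 \left(-39 + I{\left(7,6 \right)}\right) = - 20 \left(-39 + \left(-6 + 6\right)\right) = - 20 \left(-39 + 0\right) = \left(-20\right) \left(-39\right) = 780$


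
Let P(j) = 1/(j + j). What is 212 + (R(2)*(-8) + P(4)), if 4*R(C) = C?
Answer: 1665/8 ≈ 208.13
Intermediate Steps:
R(C) = C/4
P(j) = 1/(2*j)
212 + (R(2)*(-8) + P(4)) = 212 + (((¼)*2)*(-8) + (½)/4) = 212 + ((½)*(-8) + (½)*(¼)) = 212 + (-4 + ⅛) = 212 - 31/8 = 1665/8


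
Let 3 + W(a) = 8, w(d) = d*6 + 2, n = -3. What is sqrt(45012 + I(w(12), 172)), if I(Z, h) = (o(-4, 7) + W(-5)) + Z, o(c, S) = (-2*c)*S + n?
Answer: 6*sqrt(1254) ≈ 212.47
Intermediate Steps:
w(d) = 2 + 6*d (w(d) = 6*d + 2 = 2 + 6*d)
o(c, S) = -3 - 2*S*c (o(c, S) = (-2*c)*S - 3 = -2*S*c - 3 = -3 - 2*S*c)
W(a) = 5 (W(a) = -3 + 8 = 5)
I(Z, h) = 58 + Z (I(Z, h) = ((-3 - 2*7*(-4)) + 5) + Z = ((-3 + 56) + 5) + Z = (53 + 5) + Z = 58 + Z)
sqrt(45012 + I(w(12), 172)) = sqrt(45012 + (58 + (2 + 6*12))) = sqrt(45012 + (58 + (2 + 72))) = sqrt(45012 + (58 + 74)) = sqrt(45012 + 132) = sqrt(45144) = 6*sqrt(1254)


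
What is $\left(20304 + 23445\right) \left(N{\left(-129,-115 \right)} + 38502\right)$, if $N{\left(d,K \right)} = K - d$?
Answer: $1685036484$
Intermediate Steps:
$\left(20304 + 23445\right) \left(N{\left(-129,-115 \right)} + 38502\right) = \left(20304 + 23445\right) \left(\left(-115 - -129\right) + 38502\right) = 43749 \left(\left(-115 + 129\right) + 38502\right) = 43749 \left(14 + 38502\right) = 43749 \cdot 38516 = 1685036484$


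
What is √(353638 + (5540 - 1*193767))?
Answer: 3*√18379 ≈ 406.71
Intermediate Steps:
√(353638 + (5540 - 1*193767)) = √(353638 + (5540 - 193767)) = √(353638 - 188227) = √165411 = 3*√18379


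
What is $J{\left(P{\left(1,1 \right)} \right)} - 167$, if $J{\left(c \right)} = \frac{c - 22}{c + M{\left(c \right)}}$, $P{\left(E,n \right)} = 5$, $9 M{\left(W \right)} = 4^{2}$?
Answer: $- \frac{10340}{61} \approx -169.51$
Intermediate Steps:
$M{\left(W \right)} = \frac{16}{9}$ ($M{\left(W \right)} = \frac{4^{2}}{9} = \frac{1}{9} \cdot 16 = \frac{16}{9}$)
$J{\left(c \right)} = \frac{-22 + c}{\frac{16}{9} + c}$ ($J{\left(c \right)} = \frac{c - 22}{c + \frac{16}{9}} = \frac{-22 + c}{\frac{16}{9} + c}$)
$J{\left(P{\left(1,1 \right)} \right)} - 167 = \frac{9 \left(-22 + 5\right)}{16 + 9 \cdot 5} - 167 = 9 \frac{1}{16 + 45} \left(-17\right) - 167 = 9 \cdot \frac{1}{61} \left(-17\right) - 167 = - \frac{153}{61} - 167 = - \frac{10340}{61}$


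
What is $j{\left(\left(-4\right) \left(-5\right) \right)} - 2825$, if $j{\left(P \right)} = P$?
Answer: $-2805$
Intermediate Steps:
$j{\left(\left(-4\right) \left(-5\right) \right)} - 2825 = \left(-4\right) \left(-5\right) - 2825 = 20 - 2825 = -2805$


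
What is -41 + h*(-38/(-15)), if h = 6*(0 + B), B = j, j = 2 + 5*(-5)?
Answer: -1953/5 ≈ -390.60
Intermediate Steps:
j = -23 (j = 2 - 25 = -23)
B = -23
h = -138 (h = 6*(0 - 23) = 6*(-23) = -138)
-41 + h*(-38/(-15)) = -41 - (-5244)/(-15) = -41 - (-5244)*(-1)/15 = -41 - 138*38/15 = -41 - 1748/5 = -1953/5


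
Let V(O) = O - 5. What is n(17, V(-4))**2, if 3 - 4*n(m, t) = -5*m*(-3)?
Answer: 3969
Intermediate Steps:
V(O) = -5 + O
n(m, t) = 3/4 - 15*m/4 (n(m, t) = 3/4 - (-5*m)*(-3)/4 = 3/4 - 15*m/4)
n(17, V(-4))**2 = (3/4 - 15/4*17)**2 = (3/4 - 255/4)**2 = (-63)**2 = 3969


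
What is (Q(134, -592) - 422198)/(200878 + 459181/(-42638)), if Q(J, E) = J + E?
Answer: -18021206528/8564576983 ≈ -2.1042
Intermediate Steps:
Q(J, E) = E + J
(Q(134, -592) - 422198)/(200878 + 459181/(-42638)) = ((-592 + 134) - 422198)/(200878 + 459181/(-42638)) = (-458 - 422198)/(200878 + 459181*(-1/42638)) = -422656/(200878 - 459181/42638) = -422656/8564576983/42638 = -422656*42638/8564576983 = -18021206528/8564576983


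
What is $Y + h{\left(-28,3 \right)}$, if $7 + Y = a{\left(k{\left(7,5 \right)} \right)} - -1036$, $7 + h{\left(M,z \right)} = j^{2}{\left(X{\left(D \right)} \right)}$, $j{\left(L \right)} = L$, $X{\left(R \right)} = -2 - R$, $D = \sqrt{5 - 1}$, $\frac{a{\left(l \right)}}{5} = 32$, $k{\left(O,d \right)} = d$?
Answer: $1198$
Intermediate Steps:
$a{\left(l \right)} = 160$ ($a{\left(l \right)} = 5 \cdot 32 = 160$)
$D = 2$ ($D = \sqrt{4} = 2$)
$h{\left(M,z \right)} = 9$ ($h{\left(M,z \right)} = -7 + \left(-2 - 2\right)^{2} = -7 + \left(-4\right)^{2} = -7 + 16 = 9$)
$Y = 1189$ ($Y = -7 + \left(160 - -1036\right) = -7 + \left(160 + 1036\right) = -7 + 1196 = 1189$)
$Y + h{\left(-28,3 \right)} = 1189 + 9 = 1198$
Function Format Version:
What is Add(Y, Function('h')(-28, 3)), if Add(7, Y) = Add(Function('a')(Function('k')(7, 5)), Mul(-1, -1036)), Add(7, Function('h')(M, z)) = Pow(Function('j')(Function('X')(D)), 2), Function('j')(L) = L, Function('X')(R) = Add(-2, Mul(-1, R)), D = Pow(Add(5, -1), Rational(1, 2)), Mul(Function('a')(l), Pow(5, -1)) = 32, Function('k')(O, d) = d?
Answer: 1198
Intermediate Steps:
Function('a')(l) = 160 (Function('a')(l) = Mul(5, 32) = 160)
D = 2 (D = Pow(4, Rational(1, 2)) = 2)
Function('h')(M, z) = 9 (Function('h')(M, z) = Add(-7, Pow(Add(-2, Mul(-1, 2)), 2)) = Add(-7, Pow(Add(-2, -2), 2)) = Add(-7, Pow(-4, 2)) = Add(-7, 16) = 9)
Y = 1189 (Y = Add(-7, Add(160, Mul(-1, -1036))) = Add(-7, Add(160, 1036)) = Add(-7, 1196) = 1189)
Add(Y, Function('h')(-28, 3)) = Add(1189, 9) = 1198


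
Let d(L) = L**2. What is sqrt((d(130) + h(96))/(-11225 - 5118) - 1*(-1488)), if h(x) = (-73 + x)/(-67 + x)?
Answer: 13*sqrt(1976395483919)/473947 ≈ 38.561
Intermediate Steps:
h(x) = (-73 + x)/(-67 + x)
sqrt((d(130) + h(96))/(-11225 - 5118) - 1*(-1488)) = sqrt((130**2 + (-73 + 96)/(-67 + 96))/(-11225 - 5118) - 1*(-1488)) = sqrt((16900 + 23/29)/(-16343) + 1488) = sqrt((16900 + (1/29)*23)*(-1/16343) + 1488) = sqrt((16900 + 23/29)*(-1/16343) + 1488) = sqrt((490123/29)*(-1/16343) + 1488) = sqrt(-490123/473947 + 1488) = sqrt(704743013/473947) = 13*sqrt(1976395483919)/473947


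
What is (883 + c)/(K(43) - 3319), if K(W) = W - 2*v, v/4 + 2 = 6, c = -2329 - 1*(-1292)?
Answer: 77/1654 ≈ 0.046554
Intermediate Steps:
c = -1037 (c = -2329 + 1292 = -1037)
v = 16 (v = -8 + 4*6 = -8 + 24 = 16)
K(W) = -32 + W (K(W) = W - 2*16 = W - 32 = -32 + W)
(883 + c)/(K(43) - 3319) = (883 - 1037)/((-32 + 43) - 3319) = -154/(11 - 3319) = -154/(-3308) = -154*(-1/3308) = 77/1654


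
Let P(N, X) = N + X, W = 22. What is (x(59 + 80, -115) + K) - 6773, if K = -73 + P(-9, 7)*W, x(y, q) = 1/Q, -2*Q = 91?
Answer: -626992/91 ≈ -6890.0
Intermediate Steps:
Q = -91/2 (Q = -½*91 = -91/2 ≈ -45.500)
x(y, q) = -2/91 (x(y, q) = 1/(-91/2) = -2/91)
K = -117 (K = -73 + (-9 + 7)*22 = -73 - 2*22 = -73 - 44 = -117)
(x(59 + 80, -115) + K) - 6773 = (-2/91 - 117) - 6773 = -10649/91 - 6773 = -626992/91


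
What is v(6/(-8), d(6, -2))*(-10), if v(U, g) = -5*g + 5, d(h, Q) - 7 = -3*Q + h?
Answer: 900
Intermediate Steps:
d(h, Q) = 7 + h - 3*Q (d(h, Q) = 7 + (-3*Q + h) = 7 + (h - 3*Q) = 7 + h - 3*Q)
v(U, g) = 5 - 5*g
v(6/(-8), d(6, -2))*(-10) = (5 - 5*(7 + 6 - 3*(-2)))*(-10) = (5 - 5*(7 + 6 + 6))*(-10) = (5 - 5*19)*(-10) = (5 - 95)*(-10) = -90*(-10) = 900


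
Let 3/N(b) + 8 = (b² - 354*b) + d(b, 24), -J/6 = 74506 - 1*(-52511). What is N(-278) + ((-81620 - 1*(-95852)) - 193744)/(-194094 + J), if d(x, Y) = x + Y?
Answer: 2624614733/13979107422 ≈ 0.18775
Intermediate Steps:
J = -762102 (J = -6*(74506 - 1*(-52511)) = -6*(74506 + 52511) = -6*127017 = -762102)
d(x, Y) = Y + x
N(b) = 3/(16 + b² - 353*b) (N(b) = 3/(-8 + ((b² - 354*b) + (24 + b))) = 3/(-8 + (24 + b² - 353*b)) = 3/(16 + b² - 353*b))
N(-278) + ((-81620 - 1*(-95852)) - 193744)/(-194094 + J) = 3/(16 + (-278)² - 353*(-278)) + ((-81620 - 1*(-95852)) - 193744)/(-194094 - 762102) = 3/(16 + 77284 + 98134) + ((-81620 + 95852) - 193744)/(-956196) = 3/175434 + (14232 - 193744)*(-1/956196) = 3*(1/175434) - 179512*(-1/956196) = 1/58478 + 44878/239049 = 2624614733/13979107422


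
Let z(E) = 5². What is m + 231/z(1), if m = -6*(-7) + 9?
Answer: 1506/25 ≈ 60.240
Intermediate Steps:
z(E) = 25
m = 51 (m = 42 + 9 = 51)
m + 231/z(1) = 51 + 231/25 = 1506/25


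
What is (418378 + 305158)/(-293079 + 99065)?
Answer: -361768/97007 ≈ -3.7293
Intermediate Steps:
(418378 + 305158)/(-293079 + 99065) = 723536/(-194014) = 723536*(-1/194014) = -361768/97007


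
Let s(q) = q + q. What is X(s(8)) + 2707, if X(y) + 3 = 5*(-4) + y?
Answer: 2700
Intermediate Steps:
s(q) = 2*q
X(y) = -23 + y (X(y) = -3 + (5*(-4) + y) = -3 + (-20 + y) = -23 + y)
X(s(8)) + 2707 = (-23 + 2*8) + 2707 = (-23 + 16) + 2707 = -7 + 2707 = 2700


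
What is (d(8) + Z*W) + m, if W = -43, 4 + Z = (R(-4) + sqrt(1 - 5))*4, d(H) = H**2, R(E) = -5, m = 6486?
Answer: 7582 - 344*I ≈ 7582.0 - 344.0*I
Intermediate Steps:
Z = -24 + 8*I (Z = -4 + (-5 + sqrt(1 - 5))*4 = -4 + (-5 + sqrt(-4))*4 = -4 + (-5 + 2*I)*4 = -4 + (-20 + 8*I) = -24 + 8*I ≈ -24.0 + 8.0*I)
(d(8) + Z*W) + m = (8**2 + (-24 + 8*I)*(-43)) + 6486 = (64 + (1032 - 344*I)) + 6486 = (1096 - 344*I) + 6486 = 7582 - 344*I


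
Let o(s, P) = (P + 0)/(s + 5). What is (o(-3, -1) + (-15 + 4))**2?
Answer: 529/4 ≈ 132.25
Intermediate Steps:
o(s, P) = P/(5 + s)
(o(-3, -1) + (-15 + 4))**2 = (-1/(5 - 3) + (-15 + 4))**2 = (-1/2 - 11)**2 = (-23/2)**2 = 529/4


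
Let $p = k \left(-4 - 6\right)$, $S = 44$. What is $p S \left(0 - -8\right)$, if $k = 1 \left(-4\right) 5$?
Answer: $70400$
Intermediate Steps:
$k = -20$ ($k = \left(-4\right) 5 = -20$)
$p = 200$ ($p = - 20 \left(-4 - 6\right) = \left(-20\right) \left(-10\right) = 200$)
$p S \left(0 - -8\right) = 200 \cdot 44 \left(0 - -8\right) = 8800 \left(0 + 8\right) = 8800 \cdot 8 = 70400$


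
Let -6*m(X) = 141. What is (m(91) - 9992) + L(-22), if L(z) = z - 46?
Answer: -20167/2 ≈ -10084.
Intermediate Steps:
m(X) = -47/2 (m(X) = -⅙*141 = -47/2)
L(z) = -46 + z
(m(91) - 9992) + L(-22) = (-47/2 - 9992) + (-46 - 22) = -20031/2 - 68 = -20167/2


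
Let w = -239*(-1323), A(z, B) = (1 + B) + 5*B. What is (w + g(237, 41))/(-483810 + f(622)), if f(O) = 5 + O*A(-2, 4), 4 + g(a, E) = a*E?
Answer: -65182/93651 ≈ -0.69601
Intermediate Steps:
A(z, B) = 1 + 6*B
w = 316197
g(a, E) = -4 + E*a (g(a, E) = -4 + a*E = -4 + E*a)
f(O) = 5 + 25*O (f(O) = 5 + O*(1 + 6*4) = 5 + O*(1 + 24) = 5 + O*25 = 5 + 25*O)
(w + g(237, 41))/(-483810 + f(622)) = (316197 + (-4 + 41*237))/(-483810 + (5 + 25*622)) = (316197 + (-4 + 9717))/(-483810 + (5 + 15550)) = (316197 + 9713)/(-483810 + 15555) = 325910/(-468255) = 325910*(-1/468255) = -65182/93651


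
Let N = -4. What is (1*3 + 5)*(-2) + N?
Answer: -20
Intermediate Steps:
(1*3 + 5)*(-2) + N = (1*3 + 5)*(-2) - 4 = (3 + 5)*(-2) - 4 = 8*(-2) - 4 = -16 - 4 = -20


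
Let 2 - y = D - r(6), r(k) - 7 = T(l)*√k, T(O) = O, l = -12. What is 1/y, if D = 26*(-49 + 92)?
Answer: -1109/1229017 + 12*√6/1229017 ≈ -0.00087843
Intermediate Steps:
D = 1118 (D = 26*43 = 1118)
r(k) = 7 - 12*√k
y = -1109 - 12*√6 (y = 2 - (1118 - (7 - 12*√6)) = 2 - (1118 + (-7 + 12*√6)) = 2 - (1111 + 12*√6) = 2 + (-1111 - 12*√6) = -1109 - 12*√6 ≈ -1138.4)
1/y = 1/(-1109 - 12*√6)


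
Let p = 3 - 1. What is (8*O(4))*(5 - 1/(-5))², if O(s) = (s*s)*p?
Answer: 173056/25 ≈ 6922.2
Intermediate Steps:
p = 2
O(s) = 2*s² (O(s) = (s*s)*2 = s²*2 = 2*s²)
(8*O(4))*(5 - 1/(-5))² = (8*(2*4²))*(5 - 1/(-5))² = (8*(2*16))*(5 - 1*(-⅕))² = (8*32)*(5 + ⅕)² = 256*(26/5)² = 256*(676/25) = 173056/25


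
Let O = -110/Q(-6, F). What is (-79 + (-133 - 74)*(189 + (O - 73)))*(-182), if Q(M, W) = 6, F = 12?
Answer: 3693872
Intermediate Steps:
O = -55/3 (O = -110/6 = -110*⅙ = -55/3 ≈ -18.333)
(-79 + (-133 - 74)*(189 + (O - 73)))*(-182) = (-79 + (-133 - 74)*(189 + (-55/3 - 73)))*(-182) = (-79 - 207*(189 - 274/3))*(-182) = (-79 - 207*293/3)*(-182) = (-79 - 20217)*(-182) = -20296*(-182) = 3693872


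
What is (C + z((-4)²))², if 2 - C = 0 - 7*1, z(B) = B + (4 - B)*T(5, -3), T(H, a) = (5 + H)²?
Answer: 1380625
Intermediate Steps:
z(B) = 400 - 99*B (z(B) = B + (4 - B)*(5 + 5)² = B + (4 - B)*10² = B + (4 - B)*100 = B + (400 - 100*B) = 400 - 99*B)
C = 9 (C = 2 - (0 - 7*1) = 2 - (0 - 7) = 2 - 1*(-7) = 2 + 7 = 9)
(C + z((-4)²))² = (9 + (400 - 99*(-4)²))² = (9 + (400 - 99*16))² = (9 + (400 - 1584))² = (9 - 1184)² = (-1175)² = 1380625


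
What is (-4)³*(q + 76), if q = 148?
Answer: -14336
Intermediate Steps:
(-4)³*(q + 76) = (-4)³*(148 + 76) = -64*224 = -14336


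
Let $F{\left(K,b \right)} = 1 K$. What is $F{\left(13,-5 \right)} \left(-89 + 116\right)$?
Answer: $351$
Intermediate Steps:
$F{\left(K,b \right)} = K$
$F{\left(13,-5 \right)} \left(-89 + 116\right) = 13 \left(-89 + 116\right) = 13 \cdot 27 = 351$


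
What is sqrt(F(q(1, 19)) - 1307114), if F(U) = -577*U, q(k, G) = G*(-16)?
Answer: I*sqrt(1131706) ≈ 1063.8*I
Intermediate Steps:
q(k, G) = -16*G
sqrt(F(q(1, 19)) - 1307114) = sqrt(-(-9232)*19 - 1307114) = sqrt(-577*(-304) - 1307114) = sqrt(175408 - 1307114) = sqrt(-1131706) = I*sqrt(1131706)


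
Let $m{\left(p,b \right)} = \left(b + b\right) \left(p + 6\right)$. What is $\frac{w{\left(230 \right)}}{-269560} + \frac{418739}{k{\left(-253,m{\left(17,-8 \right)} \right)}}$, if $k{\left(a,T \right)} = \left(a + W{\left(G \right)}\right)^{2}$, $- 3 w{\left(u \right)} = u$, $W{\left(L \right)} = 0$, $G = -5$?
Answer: $\frac{1472350333}{225055644} \approx 6.5422$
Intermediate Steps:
$m{\left(p,b \right)} = 2 b \left(6 + p\right)$
$w{\left(u \right)} = - \frac{u}{3}$
$k{\left(a,T \right)} = a^{2}$ ($k{\left(a,T \right)} = \left(a + 0\right)^{2} = a^{2}$)
$\frac{w{\left(230 \right)}}{-269560} + \frac{418739}{k{\left(-253,m{\left(17,-8 \right)} \right)}} = \frac{\left(- \frac{1}{3}\right) 230}{-269560} + \frac{418739}{\left(-253\right)^{2}} = \left(- \frac{230}{3}\right) \left(- \frac{1}{269560}\right) + \frac{418739}{64009} = \frac{1}{3516} + 418739 \cdot \frac{1}{64009} = \frac{1}{3516} + \frac{418739}{64009} = \frac{1472350333}{225055644}$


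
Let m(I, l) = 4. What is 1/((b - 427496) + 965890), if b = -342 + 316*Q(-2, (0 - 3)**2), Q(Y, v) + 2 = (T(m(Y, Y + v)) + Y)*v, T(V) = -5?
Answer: 1/517512 ≈ 1.9323e-6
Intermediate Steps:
Q(Y, v) = -2 + v*(-5 + Y) (Q(Y, v) = -2 + (-5 + Y)*v = -2 + v*(-5 + Y))
b = -20882 (b = -342 + 316*(-2 - 5*(0 - 3)**2 - 2*(0 - 3)**2) = -342 + 316*(-2 - 5*(-3)**2 - 2*(-3)**2) = -342 + 316*(-2 - 5*9 - 2*9) = -342 + 316*(-2 - 45 - 18) = -342 + 316*(-65) = -342 - 20540 = -20882)
1/((b - 427496) + 965890) = 1/((-20882 - 427496) + 965890) = 1/(-448378 + 965890) = 1/517512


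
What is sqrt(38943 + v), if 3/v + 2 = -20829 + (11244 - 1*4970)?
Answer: 8*sqrt(128941640799)/14557 ≈ 197.34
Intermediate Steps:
v = -3/14557 (v = 3/(-2 + (-20829 + (11244 - 1*4970))) = 3/(-2 + (-20829 + (11244 - 4970))) = 3/(-2 + (-20829 + 6274)) = 3/(-2 - 14555) = 3/(-14557) = 3*(-1/14557) = -3/14557 ≈ -0.00020609)
sqrt(38943 + v) = sqrt(38943 - 3/14557) = sqrt(566893248/14557) = 8*sqrt(128941640799)/14557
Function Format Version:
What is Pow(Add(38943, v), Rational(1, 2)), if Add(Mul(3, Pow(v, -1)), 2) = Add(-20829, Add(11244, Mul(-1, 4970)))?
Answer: Mul(Rational(8, 14557), Pow(128941640799, Rational(1, 2))) ≈ 197.34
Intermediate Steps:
v = Rational(-3, 14557) (v = Mul(3, Pow(Add(-2, Add(-20829, Add(11244, Mul(-1, 4970)))), -1)) = Mul(3, Pow(Add(-2, Add(-20829, Add(11244, -4970))), -1)) = Mul(3, Pow(Add(-2, Add(-20829, 6274)), -1)) = Mul(3, Pow(Add(-2, -14555), -1)) = Mul(3, Pow(-14557, -1)) = Mul(3, Rational(-1, 14557)) = Rational(-3, 14557) ≈ -0.00020609)
Pow(Add(38943, v), Rational(1, 2)) = Pow(Add(38943, Rational(-3, 14557)), Rational(1, 2)) = Pow(Rational(566893248, 14557), Rational(1, 2)) = Mul(Rational(8, 14557), Pow(128941640799, Rational(1, 2)))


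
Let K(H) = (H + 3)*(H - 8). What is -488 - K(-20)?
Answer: -964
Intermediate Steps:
K(H) = (-8 + H)*(3 + H) (K(H) = (3 + H)*(-8 + H) = (-8 + H)*(3 + H))
-488 - K(-20) = -488 - (-24 + (-20)**2 - 5*(-20)) = -488 - (-24 + 400 + 100) = -488 - 1*476 = -488 - 476 = -964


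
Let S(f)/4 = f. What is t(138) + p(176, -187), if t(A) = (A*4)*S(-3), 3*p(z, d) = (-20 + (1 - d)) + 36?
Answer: -6556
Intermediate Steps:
S(f) = 4*f
p(z, d) = 17/3 - d/3 (p(z, d) = ((-20 + (1 - d)) + 36)/3 = ((-19 - d) + 36)/3 = (17 - d)/3 = 17/3 - d/3)
t(A) = -48*A (t(A) = (A*4)*(4*(-3)) = (4*A)*(-12) = -48*A)
t(138) + p(176, -187) = -48*138 + (17/3 - 1/3*(-187)) = -6624 + (17/3 + 187/3) = -6624 + 68 = -6556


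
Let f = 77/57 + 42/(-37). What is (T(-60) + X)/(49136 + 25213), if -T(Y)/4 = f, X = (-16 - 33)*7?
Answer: -725207/156802041 ≈ -0.0046250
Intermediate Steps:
X = -343 (X = -49*7 = -343)
f = 455/2109 (f = 77*(1/57) + 42*(-1/37) = 77/57 - 42/37 = 455/2109 ≈ 0.21574)
T(Y) = -1820/2109 (T(Y) = -4*455/2109 = -1820/2109)
(T(-60) + X)/(49136 + 25213) = (-1820/2109 - 343)/(49136 + 25213) = -725207/2109/74349 = -725207/2109*1/74349 = -725207/156802041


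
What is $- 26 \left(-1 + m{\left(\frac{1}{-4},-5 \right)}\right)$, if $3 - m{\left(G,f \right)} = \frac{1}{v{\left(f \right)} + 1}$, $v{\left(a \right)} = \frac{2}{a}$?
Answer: $- \frac{26}{3} \approx -8.6667$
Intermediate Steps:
$m{\left(G,f \right)} = 3 - \frac{1}{1 + \frac{2}{f}}$ ($m{\left(G,f \right)} = 3 - \frac{1}{\frac{2}{f} + 1} = 3 - \frac{1}{1 + \frac{2}{f}}$)
$- 26 \left(-1 + m{\left(\frac{1}{-4},-5 \right)}\right) = - 26 \left(-1 + \frac{2 \left(3 - 5\right)}{2 - 5}\right) = - 26 \left(-1 + 2 \frac{1}{-3} \left(-2\right)\right) = - 26 \left(-1 + 2 \left(- \frac{1}{3}\right) \left(-2\right)\right) = - 26 \left(-1 + \frac{4}{3}\right) = \left(-26\right) \frac{1}{3} = - \frac{26}{3}$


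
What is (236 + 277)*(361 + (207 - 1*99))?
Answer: 240597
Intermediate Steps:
(236 + 277)*(361 + (207 - 1*99)) = 513*(361 + (207 - 99)) = 513*(361 + 108) = 513*469 = 240597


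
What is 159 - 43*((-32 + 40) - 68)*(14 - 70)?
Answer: -144321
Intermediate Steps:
159 - 43*((-32 + 40) - 68)*(14 - 70) = 159 - 43*(8 - 68)*(-56) = 159 - (-2580)*(-56) = 159 - 43*3360 = 159 - 144480 = -144321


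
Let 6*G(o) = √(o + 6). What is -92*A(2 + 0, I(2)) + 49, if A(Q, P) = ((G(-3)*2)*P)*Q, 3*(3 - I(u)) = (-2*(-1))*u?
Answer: 49 - 920*√3/9 ≈ -128.05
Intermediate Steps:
G(o) = √(6 + o)/6 (G(o) = √(o + 6)/6 = √(6 + o)/6)
I(u) = 3 - 2*u/3 (I(u) = 3 - (-2*(-1))*u/3 = 3 - 2*u/3)
A(Q, P) = P*Q*√3/3 (A(Q, P) = (((√(6 - 3)/6)*2)*P)*Q = (((√3/6)*2)*P)*Q = ((√3/3)*P)*Q = (P*√3/3)*Q = P*Q*√3/3)
-92*A(2 + 0, I(2)) + 49 = -92*(3 - ⅔*2)*(2 + 0)*√3/3 + 49 = -92*(3 - 4/3)*2*√3/3 + 49 = -92*5*2*√3/(3*3) + 49 = -920*√3/9 + 49 = 49 - 920*√3/9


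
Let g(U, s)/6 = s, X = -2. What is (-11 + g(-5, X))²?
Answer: 529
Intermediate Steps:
g(U, s) = 6*s
(-11 + g(-5, X))² = (-11 + 6*(-2))² = (-11 - 12)² = (-23)² = 529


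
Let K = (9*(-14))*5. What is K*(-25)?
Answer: 15750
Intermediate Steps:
K = -630 (K = -126*5 = -630)
K*(-25) = -630*(-25) = 15750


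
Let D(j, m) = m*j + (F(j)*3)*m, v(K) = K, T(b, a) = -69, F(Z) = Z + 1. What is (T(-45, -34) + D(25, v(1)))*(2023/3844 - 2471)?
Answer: -161440517/1922 ≈ -83996.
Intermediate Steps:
F(Z) = 1 + Z
D(j, m) = j*m + m*(3 + 3*j) (D(j, m) = m*j + ((1 + j)*3)*m = j*m + (3 + 3*j)*m = j*m + m*(3 + 3*j))
(T(-45, -34) + D(25, v(1)))*(2023/3844 - 2471) = (-69 + 1*(3 + 4*25))*(2023/3844 - 2471) = (-69 + 1*(3 + 100))*(2023*(1/3844) - 2471) = (-69 + 1*103)*(2023/3844 - 2471) = (-69 + 103)*(-9496501/3844) = 34*(-9496501/3844) = -161440517/1922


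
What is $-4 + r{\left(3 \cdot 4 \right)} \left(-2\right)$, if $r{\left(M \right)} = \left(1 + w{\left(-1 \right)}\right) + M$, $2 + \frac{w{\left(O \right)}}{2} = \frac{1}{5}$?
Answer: $- \frac{114}{5} \approx -22.8$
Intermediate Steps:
$w{\left(O \right)} = - \frac{18}{5}$ ($w{\left(O \right)} = -4 + \frac{2}{5} = - \frac{18}{5}$)
$r{\left(M \right)} = - \frac{13}{5} + M$ ($r{\left(M \right)} = \left(1 - \frac{18}{5}\right) + M = - \frac{13}{5} + M$)
$-4 + r{\left(3 \cdot 4 \right)} \left(-2\right) = -4 + \left(- \frac{13}{5} + 3 \cdot 4\right) \left(-2\right) = -4 + \left(- \frac{13}{5} + 12\right) \left(-2\right) = -4 + \frac{47}{5} \left(-2\right) = -4 - \frac{94}{5} = - \frac{114}{5}$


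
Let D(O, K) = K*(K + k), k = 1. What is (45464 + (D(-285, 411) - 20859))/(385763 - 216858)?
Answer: 193937/168905 ≈ 1.1482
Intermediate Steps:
D(O, K) = K*(1 + K) (D(O, K) = K*(K + 1) = K*(1 + K))
(45464 + (D(-285, 411) - 20859))/(385763 - 216858) = (45464 + (411*(1 + 411) - 20859))/(385763 - 216858) = (45464 + (411*412 - 20859))/168905 = (45464 + (169332 - 20859))*(1/168905) = (45464 + 148473)*(1/168905) = 193937*(1/168905) = 193937/168905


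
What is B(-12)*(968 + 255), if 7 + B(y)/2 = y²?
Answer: 335102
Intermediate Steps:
B(y) = -14 + 2*y²
B(-12)*(968 + 255) = (-14 + 2*(-12)²)*(968 + 255) = (-14 + 2*144)*1223 = (-14 + 288)*1223 = 274*1223 = 335102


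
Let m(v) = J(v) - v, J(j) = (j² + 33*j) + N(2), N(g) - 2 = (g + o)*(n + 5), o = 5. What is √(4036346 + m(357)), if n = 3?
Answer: √4175277 ≈ 2043.3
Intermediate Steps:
N(g) = 42 + 8*g (N(g) = 2 + (g + 5)*(3 + 5) = 2 + (5 + g)*8 = 2 + (40 + 8*g) = 42 + 8*g)
J(j) = 58 + j² + 33*j (J(j) = (j² + 33*j) + (42 + 8*2) = (j² + 33*j) + (42 + 16) = (j² + 33*j) + 58 = 58 + j² + 33*j)
m(v) = 58 + v² + 32*v (m(v) = (58 + v² + 33*v) - v = 58 + v² + 32*v)
√(4036346 + m(357)) = √(4036346 + (58 + 357² + 32*357)) = √(4036346 + (58 + 127449 + 11424)) = √(4036346 + 138931) = √4175277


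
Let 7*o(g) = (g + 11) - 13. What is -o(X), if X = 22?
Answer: -20/7 ≈ -2.8571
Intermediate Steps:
o(g) = -2/7 + g/7 (o(g) = ((g + 11) - 13)/7 = ((11 + g) - 13)/7 = (-2 + g)/7 = -2/7 + g/7)
-o(X) = -(-2/7 + (⅐)*22) = -(-2/7 + 22/7) = -1*20/7 = -20/7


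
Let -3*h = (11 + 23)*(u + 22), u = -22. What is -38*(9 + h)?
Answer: -342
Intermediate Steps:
h = 0 (h = -(11 + 23)*(-22 + 22)/3 = -34*0/3 = -1/3*0 = 0)
-38*(9 + h) = -38*(9 + 0) = -38*9 = -342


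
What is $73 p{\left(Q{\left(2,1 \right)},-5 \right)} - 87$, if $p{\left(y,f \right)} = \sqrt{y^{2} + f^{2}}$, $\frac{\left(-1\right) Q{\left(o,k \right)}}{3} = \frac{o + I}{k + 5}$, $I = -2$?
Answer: $278$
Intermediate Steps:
$Q{\left(o,k \right)} = - \frac{3 \left(-2 + o\right)}{5 + k}$ ($Q{\left(o,k \right)} = - 3 \frac{o - 2}{k + 5} = - 3 \frac{-2 + o}{5 + k} = - \frac{3 \left(-2 + o\right)}{5 + k}$)
$p{\left(y,f \right)} = \sqrt{f^{2} + y^{2}}$
$73 p{\left(Q{\left(2,1 \right)},-5 \right)} - 87 = 73 \sqrt{\left(-5\right)^{2} + \left(\frac{3 \left(2 - 2\right)}{5 + 1}\right)^{2}} - 87 = 73 \sqrt{25 + \left(\frac{3 \left(2 - 2\right)}{6}\right)^{2}} - 87 = 73 \sqrt{25 + \left(3 \cdot \frac{1}{6} \cdot 0\right)^{2}} - 87 = 73 \sqrt{25 + 0^{2}} - 87 = 73 \sqrt{25 + 0} - 87 = 73 \sqrt{25} - 87 = 73 \cdot 5 - 87 = 365 - 87 = 278$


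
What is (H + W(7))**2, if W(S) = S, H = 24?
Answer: 961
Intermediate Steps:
(H + W(7))**2 = (24 + 7)**2 = 31**2 = 961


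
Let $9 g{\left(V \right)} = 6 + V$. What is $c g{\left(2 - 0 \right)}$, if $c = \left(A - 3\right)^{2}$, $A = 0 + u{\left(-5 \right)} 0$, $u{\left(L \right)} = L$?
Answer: $8$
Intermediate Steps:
$A = 0$ ($A = 0 - 0 = 0 + 0 = 0$)
$g{\left(V \right)} = \frac{2}{3} + \frac{V}{9}$ ($g{\left(V \right)} = \frac{6 + V}{9} = \frac{2}{3} + \frac{V}{9}$)
$c = 9$ ($c = \left(0 - 3\right)^{2} = \left(-3\right)^{2} = 9$)
$c g{\left(2 - 0 \right)} = 9 \left(\frac{2}{3} + \frac{2 - 0}{9}\right) = 9 \left(\frac{2}{3} + \frac{2 + 0}{9}\right) = 9 \left(\frac{2}{3} + \frac{1}{9} \cdot 2\right) = 9 \left(\frac{2}{3} + \frac{2}{9}\right) = 9 \cdot \frac{8}{9} = 8$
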